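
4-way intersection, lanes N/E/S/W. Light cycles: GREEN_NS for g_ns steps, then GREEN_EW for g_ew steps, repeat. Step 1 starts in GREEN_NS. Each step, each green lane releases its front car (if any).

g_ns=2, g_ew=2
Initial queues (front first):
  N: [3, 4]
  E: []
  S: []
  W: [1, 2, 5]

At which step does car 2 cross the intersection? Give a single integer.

Step 1 [NS]: N:car3-GO,E:wait,S:empty,W:wait | queues: N=1 E=0 S=0 W=3
Step 2 [NS]: N:car4-GO,E:wait,S:empty,W:wait | queues: N=0 E=0 S=0 W=3
Step 3 [EW]: N:wait,E:empty,S:wait,W:car1-GO | queues: N=0 E=0 S=0 W=2
Step 4 [EW]: N:wait,E:empty,S:wait,W:car2-GO | queues: N=0 E=0 S=0 W=1
Step 5 [NS]: N:empty,E:wait,S:empty,W:wait | queues: N=0 E=0 S=0 W=1
Step 6 [NS]: N:empty,E:wait,S:empty,W:wait | queues: N=0 E=0 S=0 W=1
Step 7 [EW]: N:wait,E:empty,S:wait,W:car5-GO | queues: N=0 E=0 S=0 W=0
Car 2 crosses at step 4

4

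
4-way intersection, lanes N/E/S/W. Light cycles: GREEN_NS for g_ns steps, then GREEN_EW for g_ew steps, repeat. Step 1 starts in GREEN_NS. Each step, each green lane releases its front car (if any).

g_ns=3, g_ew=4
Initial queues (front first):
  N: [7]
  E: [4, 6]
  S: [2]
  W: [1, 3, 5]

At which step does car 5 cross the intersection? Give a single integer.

Step 1 [NS]: N:car7-GO,E:wait,S:car2-GO,W:wait | queues: N=0 E=2 S=0 W=3
Step 2 [NS]: N:empty,E:wait,S:empty,W:wait | queues: N=0 E=2 S=0 W=3
Step 3 [NS]: N:empty,E:wait,S:empty,W:wait | queues: N=0 E=2 S=0 W=3
Step 4 [EW]: N:wait,E:car4-GO,S:wait,W:car1-GO | queues: N=0 E=1 S=0 W=2
Step 5 [EW]: N:wait,E:car6-GO,S:wait,W:car3-GO | queues: N=0 E=0 S=0 W=1
Step 6 [EW]: N:wait,E:empty,S:wait,W:car5-GO | queues: N=0 E=0 S=0 W=0
Car 5 crosses at step 6

6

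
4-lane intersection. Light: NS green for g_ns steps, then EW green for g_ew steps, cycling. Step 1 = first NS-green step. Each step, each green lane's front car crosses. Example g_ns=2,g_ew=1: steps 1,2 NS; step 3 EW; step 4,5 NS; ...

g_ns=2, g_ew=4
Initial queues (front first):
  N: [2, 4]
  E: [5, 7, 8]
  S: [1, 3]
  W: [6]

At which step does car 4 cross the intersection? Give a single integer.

Step 1 [NS]: N:car2-GO,E:wait,S:car1-GO,W:wait | queues: N=1 E=3 S=1 W=1
Step 2 [NS]: N:car4-GO,E:wait,S:car3-GO,W:wait | queues: N=0 E=3 S=0 W=1
Step 3 [EW]: N:wait,E:car5-GO,S:wait,W:car6-GO | queues: N=0 E=2 S=0 W=0
Step 4 [EW]: N:wait,E:car7-GO,S:wait,W:empty | queues: N=0 E=1 S=0 W=0
Step 5 [EW]: N:wait,E:car8-GO,S:wait,W:empty | queues: N=0 E=0 S=0 W=0
Car 4 crosses at step 2

2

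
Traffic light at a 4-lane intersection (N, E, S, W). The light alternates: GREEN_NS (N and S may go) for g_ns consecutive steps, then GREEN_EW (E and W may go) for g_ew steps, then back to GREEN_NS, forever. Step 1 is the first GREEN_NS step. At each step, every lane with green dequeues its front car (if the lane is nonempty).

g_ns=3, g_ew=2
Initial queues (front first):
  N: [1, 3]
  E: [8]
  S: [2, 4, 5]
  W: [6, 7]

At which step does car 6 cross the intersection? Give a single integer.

Step 1 [NS]: N:car1-GO,E:wait,S:car2-GO,W:wait | queues: N=1 E=1 S=2 W=2
Step 2 [NS]: N:car3-GO,E:wait,S:car4-GO,W:wait | queues: N=0 E=1 S=1 W=2
Step 3 [NS]: N:empty,E:wait,S:car5-GO,W:wait | queues: N=0 E=1 S=0 W=2
Step 4 [EW]: N:wait,E:car8-GO,S:wait,W:car6-GO | queues: N=0 E=0 S=0 W=1
Step 5 [EW]: N:wait,E:empty,S:wait,W:car7-GO | queues: N=0 E=0 S=0 W=0
Car 6 crosses at step 4

4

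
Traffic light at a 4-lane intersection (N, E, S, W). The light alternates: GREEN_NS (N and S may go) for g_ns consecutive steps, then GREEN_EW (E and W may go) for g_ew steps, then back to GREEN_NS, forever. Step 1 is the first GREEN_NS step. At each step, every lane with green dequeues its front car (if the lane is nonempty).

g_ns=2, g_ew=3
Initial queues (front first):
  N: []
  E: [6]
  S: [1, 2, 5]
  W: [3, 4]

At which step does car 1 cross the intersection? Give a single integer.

Step 1 [NS]: N:empty,E:wait,S:car1-GO,W:wait | queues: N=0 E=1 S=2 W=2
Step 2 [NS]: N:empty,E:wait,S:car2-GO,W:wait | queues: N=0 E=1 S=1 W=2
Step 3 [EW]: N:wait,E:car6-GO,S:wait,W:car3-GO | queues: N=0 E=0 S=1 W=1
Step 4 [EW]: N:wait,E:empty,S:wait,W:car4-GO | queues: N=0 E=0 S=1 W=0
Step 5 [EW]: N:wait,E:empty,S:wait,W:empty | queues: N=0 E=0 S=1 W=0
Step 6 [NS]: N:empty,E:wait,S:car5-GO,W:wait | queues: N=0 E=0 S=0 W=0
Car 1 crosses at step 1

1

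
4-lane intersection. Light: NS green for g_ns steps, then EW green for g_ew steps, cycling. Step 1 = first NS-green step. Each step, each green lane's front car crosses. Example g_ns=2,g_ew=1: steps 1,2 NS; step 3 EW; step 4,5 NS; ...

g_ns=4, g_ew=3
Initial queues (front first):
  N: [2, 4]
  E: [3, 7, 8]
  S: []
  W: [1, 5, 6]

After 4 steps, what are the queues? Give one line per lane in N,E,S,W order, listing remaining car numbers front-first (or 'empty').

Step 1 [NS]: N:car2-GO,E:wait,S:empty,W:wait | queues: N=1 E=3 S=0 W=3
Step 2 [NS]: N:car4-GO,E:wait,S:empty,W:wait | queues: N=0 E=3 S=0 W=3
Step 3 [NS]: N:empty,E:wait,S:empty,W:wait | queues: N=0 E=3 S=0 W=3
Step 4 [NS]: N:empty,E:wait,S:empty,W:wait | queues: N=0 E=3 S=0 W=3

N: empty
E: 3 7 8
S: empty
W: 1 5 6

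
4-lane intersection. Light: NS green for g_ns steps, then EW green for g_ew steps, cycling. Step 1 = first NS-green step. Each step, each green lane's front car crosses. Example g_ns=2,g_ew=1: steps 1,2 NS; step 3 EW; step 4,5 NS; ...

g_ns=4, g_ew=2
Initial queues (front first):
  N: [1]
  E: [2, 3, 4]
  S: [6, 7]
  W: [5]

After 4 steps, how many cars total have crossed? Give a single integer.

Step 1 [NS]: N:car1-GO,E:wait,S:car6-GO,W:wait | queues: N=0 E=3 S=1 W=1
Step 2 [NS]: N:empty,E:wait,S:car7-GO,W:wait | queues: N=0 E=3 S=0 W=1
Step 3 [NS]: N:empty,E:wait,S:empty,W:wait | queues: N=0 E=3 S=0 W=1
Step 4 [NS]: N:empty,E:wait,S:empty,W:wait | queues: N=0 E=3 S=0 W=1
Cars crossed by step 4: 3

Answer: 3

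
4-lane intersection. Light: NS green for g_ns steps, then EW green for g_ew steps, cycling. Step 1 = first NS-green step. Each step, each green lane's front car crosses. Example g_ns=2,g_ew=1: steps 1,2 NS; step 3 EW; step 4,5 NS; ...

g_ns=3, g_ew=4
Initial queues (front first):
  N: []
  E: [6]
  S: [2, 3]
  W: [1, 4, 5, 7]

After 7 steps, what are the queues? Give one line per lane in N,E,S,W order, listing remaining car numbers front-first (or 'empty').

Step 1 [NS]: N:empty,E:wait,S:car2-GO,W:wait | queues: N=0 E=1 S=1 W=4
Step 2 [NS]: N:empty,E:wait,S:car3-GO,W:wait | queues: N=0 E=1 S=0 W=4
Step 3 [NS]: N:empty,E:wait,S:empty,W:wait | queues: N=0 E=1 S=0 W=4
Step 4 [EW]: N:wait,E:car6-GO,S:wait,W:car1-GO | queues: N=0 E=0 S=0 W=3
Step 5 [EW]: N:wait,E:empty,S:wait,W:car4-GO | queues: N=0 E=0 S=0 W=2
Step 6 [EW]: N:wait,E:empty,S:wait,W:car5-GO | queues: N=0 E=0 S=0 W=1
Step 7 [EW]: N:wait,E:empty,S:wait,W:car7-GO | queues: N=0 E=0 S=0 W=0

N: empty
E: empty
S: empty
W: empty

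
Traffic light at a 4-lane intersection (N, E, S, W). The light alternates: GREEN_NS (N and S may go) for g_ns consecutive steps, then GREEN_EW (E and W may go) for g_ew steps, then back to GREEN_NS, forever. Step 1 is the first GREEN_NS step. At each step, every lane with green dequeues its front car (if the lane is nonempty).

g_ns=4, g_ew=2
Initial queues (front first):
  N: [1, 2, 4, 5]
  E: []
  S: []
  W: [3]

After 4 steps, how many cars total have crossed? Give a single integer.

Answer: 4

Derivation:
Step 1 [NS]: N:car1-GO,E:wait,S:empty,W:wait | queues: N=3 E=0 S=0 W=1
Step 2 [NS]: N:car2-GO,E:wait,S:empty,W:wait | queues: N=2 E=0 S=0 W=1
Step 3 [NS]: N:car4-GO,E:wait,S:empty,W:wait | queues: N=1 E=0 S=0 W=1
Step 4 [NS]: N:car5-GO,E:wait,S:empty,W:wait | queues: N=0 E=0 S=0 W=1
Cars crossed by step 4: 4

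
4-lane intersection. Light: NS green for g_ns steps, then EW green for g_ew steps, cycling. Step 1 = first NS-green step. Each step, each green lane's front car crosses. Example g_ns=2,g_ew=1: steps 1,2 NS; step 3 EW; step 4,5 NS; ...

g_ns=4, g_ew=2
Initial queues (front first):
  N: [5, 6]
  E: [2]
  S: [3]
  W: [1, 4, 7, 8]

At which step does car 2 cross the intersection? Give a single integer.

Step 1 [NS]: N:car5-GO,E:wait,S:car3-GO,W:wait | queues: N=1 E=1 S=0 W=4
Step 2 [NS]: N:car6-GO,E:wait,S:empty,W:wait | queues: N=0 E=1 S=0 W=4
Step 3 [NS]: N:empty,E:wait,S:empty,W:wait | queues: N=0 E=1 S=0 W=4
Step 4 [NS]: N:empty,E:wait,S:empty,W:wait | queues: N=0 E=1 S=0 W=4
Step 5 [EW]: N:wait,E:car2-GO,S:wait,W:car1-GO | queues: N=0 E=0 S=0 W=3
Step 6 [EW]: N:wait,E:empty,S:wait,W:car4-GO | queues: N=0 E=0 S=0 W=2
Step 7 [NS]: N:empty,E:wait,S:empty,W:wait | queues: N=0 E=0 S=0 W=2
Step 8 [NS]: N:empty,E:wait,S:empty,W:wait | queues: N=0 E=0 S=0 W=2
Step 9 [NS]: N:empty,E:wait,S:empty,W:wait | queues: N=0 E=0 S=0 W=2
Step 10 [NS]: N:empty,E:wait,S:empty,W:wait | queues: N=0 E=0 S=0 W=2
Step 11 [EW]: N:wait,E:empty,S:wait,W:car7-GO | queues: N=0 E=0 S=0 W=1
Step 12 [EW]: N:wait,E:empty,S:wait,W:car8-GO | queues: N=0 E=0 S=0 W=0
Car 2 crosses at step 5

5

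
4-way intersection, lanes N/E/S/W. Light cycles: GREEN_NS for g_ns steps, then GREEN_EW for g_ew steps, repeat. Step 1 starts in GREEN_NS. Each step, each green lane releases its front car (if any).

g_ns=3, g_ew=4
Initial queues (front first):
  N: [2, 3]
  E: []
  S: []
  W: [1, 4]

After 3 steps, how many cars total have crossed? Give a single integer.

Answer: 2

Derivation:
Step 1 [NS]: N:car2-GO,E:wait,S:empty,W:wait | queues: N=1 E=0 S=0 W=2
Step 2 [NS]: N:car3-GO,E:wait,S:empty,W:wait | queues: N=0 E=0 S=0 W=2
Step 3 [NS]: N:empty,E:wait,S:empty,W:wait | queues: N=0 E=0 S=0 W=2
Cars crossed by step 3: 2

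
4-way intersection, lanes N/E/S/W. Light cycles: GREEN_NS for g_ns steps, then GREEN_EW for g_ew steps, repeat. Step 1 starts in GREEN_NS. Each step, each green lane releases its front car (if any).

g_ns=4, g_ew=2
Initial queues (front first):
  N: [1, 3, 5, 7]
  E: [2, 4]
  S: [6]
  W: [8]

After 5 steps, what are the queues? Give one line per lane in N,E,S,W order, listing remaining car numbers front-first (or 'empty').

Step 1 [NS]: N:car1-GO,E:wait,S:car6-GO,W:wait | queues: N=3 E=2 S=0 W=1
Step 2 [NS]: N:car3-GO,E:wait,S:empty,W:wait | queues: N=2 E=2 S=0 W=1
Step 3 [NS]: N:car5-GO,E:wait,S:empty,W:wait | queues: N=1 E=2 S=0 W=1
Step 4 [NS]: N:car7-GO,E:wait,S:empty,W:wait | queues: N=0 E=2 S=0 W=1
Step 5 [EW]: N:wait,E:car2-GO,S:wait,W:car8-GO | queues: N=0 E=1 S=0 W=0

N: empty
E: 4
S: empty
W: empty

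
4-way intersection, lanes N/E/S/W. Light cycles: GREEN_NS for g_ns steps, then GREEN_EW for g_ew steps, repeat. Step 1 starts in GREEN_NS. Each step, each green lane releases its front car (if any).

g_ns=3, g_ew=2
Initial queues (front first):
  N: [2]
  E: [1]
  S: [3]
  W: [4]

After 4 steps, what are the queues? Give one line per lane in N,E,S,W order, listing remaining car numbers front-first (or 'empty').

Step 1 [NS]: N:car2-GO,E:wait,S:car3-GO,W:wait | queues: N=0 E=1 S=0 W=1
Step 2 [NS]: N:empty,E:wait,S:empty,W:wait | queues: N=0 E=1 S=0 W=1
Step 3 [NS]: N:empty,E:wait,S:empty,W:wait | queues: N=0 E=1 S=0 W=1
Step 4 [EW]: N:wait,E:car1-GO,S:wait,W:car4-GO | queues: N=0 E=0 S=0 W=0

N: empty
E: empty
S: empty
W: empty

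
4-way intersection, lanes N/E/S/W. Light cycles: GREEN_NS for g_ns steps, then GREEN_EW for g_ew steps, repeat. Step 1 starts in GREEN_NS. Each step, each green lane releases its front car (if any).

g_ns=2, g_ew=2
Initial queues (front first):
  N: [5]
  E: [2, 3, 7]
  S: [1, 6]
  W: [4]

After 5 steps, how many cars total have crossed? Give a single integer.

Step 1 [NS]: N:car5-GO,E:wait,S:car1-GO,W:wait | queues: N=0 E=3 S=1 W=1
Step 2 [NS]: N:empty,E:wait,S:car6-GO,W:wait | queues: N=0 E=3 S=0 W=1
Step 3 [EW]: N:wait,E:car2-GO,S:wait,W:car4-GO | queues: N=0 E=2 S=0 W=0
Step 4 [EW]: N:wait,E:car3-GO,S:wait,W:empty | queues: N=0 E=1 S=0 W=0
Step 5 [NS]: N:empty,E:wait,S:empty,W:wait | queues: N=0 E=1 S=0 W=0
Cars crossed by step 5: 6

Answer: 6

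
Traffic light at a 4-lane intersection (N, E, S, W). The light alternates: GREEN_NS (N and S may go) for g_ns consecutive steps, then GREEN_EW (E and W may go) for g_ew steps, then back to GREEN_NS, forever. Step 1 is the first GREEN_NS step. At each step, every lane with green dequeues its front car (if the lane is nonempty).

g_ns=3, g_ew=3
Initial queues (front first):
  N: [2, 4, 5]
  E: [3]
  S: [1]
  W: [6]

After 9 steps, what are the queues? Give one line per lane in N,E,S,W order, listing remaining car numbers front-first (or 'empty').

Step 1 [NS]: N:car2-GO,E:wait,S:car1-GO,W:wait | queues: N=2 E=1 S=0 W=1
Step 2 [NS]: N:car4-GO,E:wait,S:empty,W:wait | queues: N=1 E=1 S=0 W=1
Step 3 [NS]: N:car5-GO,E:wait,S:empty,W:wait | queues: N=0 E=1 S=0 W=1
Step 4 [EW]: N:wait,E:car3-GO,S:wait,W:car6-GO | queues: N=0 E=0 S=0 W=0

N: empty
E: empty
S: empty
W: empty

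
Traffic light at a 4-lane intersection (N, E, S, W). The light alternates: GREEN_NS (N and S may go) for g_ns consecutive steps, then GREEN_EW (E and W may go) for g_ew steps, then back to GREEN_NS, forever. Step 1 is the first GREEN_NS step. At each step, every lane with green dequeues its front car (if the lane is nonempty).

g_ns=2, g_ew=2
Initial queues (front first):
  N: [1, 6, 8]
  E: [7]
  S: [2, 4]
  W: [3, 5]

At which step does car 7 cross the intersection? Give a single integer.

Step 1 [NS]: N:car1-GO,E:wait,S:car2-GO,W:wait | queues: N=2 E=1 S=1 W=2
Step 2 [NS]: N:car6-GO,E:wait,S:car4-GO,W:wait | queues: N=1 E=1 S=0 W=2
Step 3 [EW]: N:wait,E:car7-GO,S:wait,W:car3-GO | queues: N=1 E=0 S=0 W=1
Step 4 [EW]: N:wait,E:empty,S:wait,W:car5-GO | queues: N=1 E=0 S=0 W=0
Step 5 [NS]: N:car8-GO,E:wait,S:empty,W:wait | queues: N=0 E=0 S=0 W=0
Car 7 crosses at step 3

3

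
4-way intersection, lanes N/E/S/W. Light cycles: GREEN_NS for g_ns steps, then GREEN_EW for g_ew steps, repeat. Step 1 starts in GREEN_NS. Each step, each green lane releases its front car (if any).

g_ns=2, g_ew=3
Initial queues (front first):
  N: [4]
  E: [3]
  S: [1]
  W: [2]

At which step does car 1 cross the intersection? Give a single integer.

Step 1 [NS]: N:car4-GO,E:wait,S:car1-GO,W:wait | queues: N=0 E=1 S=0 W=1
Step 2 [NS]: N:empty,E:wait,S:empty,W:wait | queues: N=0 E=1 S=0 W=1
Step 3 [EW]: N:wait,E:car3-GO,S:wait,W:car2-GO | queues: N=0 E=0 S=0 W=0
Car 1 crosses at step 1

1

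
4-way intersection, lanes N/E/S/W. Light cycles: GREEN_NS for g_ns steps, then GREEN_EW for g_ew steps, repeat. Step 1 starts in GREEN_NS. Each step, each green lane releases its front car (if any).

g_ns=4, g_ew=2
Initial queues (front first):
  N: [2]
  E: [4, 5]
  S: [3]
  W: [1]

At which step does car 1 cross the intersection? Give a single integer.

Step 1 [NS]: N:car2-GO,E:wait,S:car3-GO,W:wait | queues: N=0 E=2 S=0 W=1
Step 2 [NS]: N:empty,E:wait,S:empty,W:wait | queues: N=0 E=2 S=0 W=1
Step 3 [NS]: N:empty,E:wait,S:empty,W:wait | queues: N=0 E=2 S=0 W=1
Step 4 [NS]: N:empty,E:wait,S:empty,W:wait | queues: N=0 E=2 S=0 W=1
Step 5 [EW]: N:wait,E:car4-GO,S:wait,W:car1-GO | queues: N=0 E=1 S=0 W=0
Step 6 [EW]: N:wait,E:car5-GO,S:wait,W:empty | queues: N=0 E=0 S=0 W=0
Car 1 crosses at step 5

5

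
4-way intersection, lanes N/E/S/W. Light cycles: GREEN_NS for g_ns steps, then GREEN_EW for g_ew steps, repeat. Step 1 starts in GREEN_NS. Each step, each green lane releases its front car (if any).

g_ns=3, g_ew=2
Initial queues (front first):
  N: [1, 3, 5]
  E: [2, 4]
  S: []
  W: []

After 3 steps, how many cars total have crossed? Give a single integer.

Answer: 3

Derivation:
Step 1 [NS]: N:car1-GO,E:wait,S:empty,W:wait | queues: N=2 E=2 S=0 W=0
Step 2 [NS]: N:car3-GO,E:wait,S:empty,W:wait | queues: N=1 E=2 S=0 W=0
Step 3 [NS]: N:car5-GO,E:wait,S:empty,W:wait | queues: N=0 E=2 S=0 W=0
Cars crossed by step 3: 3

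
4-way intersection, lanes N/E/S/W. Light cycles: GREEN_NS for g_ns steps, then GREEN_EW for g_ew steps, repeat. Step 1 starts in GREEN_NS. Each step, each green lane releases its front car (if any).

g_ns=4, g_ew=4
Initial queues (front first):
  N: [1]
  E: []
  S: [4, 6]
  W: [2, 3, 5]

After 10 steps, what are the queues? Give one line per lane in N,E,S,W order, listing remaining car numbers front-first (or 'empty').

Step 1 [NS]: N:car1-GO,E:wait,S:car4-GO,W:wait | queues: N=0 E=0 S=1 W=3
Step 2 [NS]: N:empty,E:wait,S:car6-GO,W:wait | queues: N=0 E=0 S=0 W=3
Step 3 [NS]: N:empty,E:wait,S:empty,W:wait | queues: N=0 E=0 S=0 W=3
Step 4 [NS]: N:empty,E:wait,S:empty,W:wait | queues: N=0 E=0 S=0 W=3
Step 5 [EW]: N:wait,E:empty,S:wait,W:car2-GO | queues: N=0 E=0 S=0 W=2
Step 6 [EW]: N:wait,E:empty,S:wait,W:car3-GO | queues: N=0 E=0 S=0 W=1
Step 7 [EW]: N:wait,E:empty,S:wait,W:car5-GO | queues: N=0 E=0 S=0 W=0

N: empty
E: empty
S: empty
W: empty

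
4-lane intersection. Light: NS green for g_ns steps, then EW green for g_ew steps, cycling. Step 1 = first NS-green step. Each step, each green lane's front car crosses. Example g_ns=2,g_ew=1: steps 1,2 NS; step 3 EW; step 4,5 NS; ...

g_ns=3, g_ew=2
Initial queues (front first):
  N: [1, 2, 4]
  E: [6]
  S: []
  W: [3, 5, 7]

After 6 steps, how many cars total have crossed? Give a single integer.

Answer: 6

Derivation:
Step 1 [NS]: N:car1-GO,E:wait,S:empty,W:wait | queues: N=2 E=1 S=0 W=3
Step 2 [NS]: N:car2-GO,E:wait,S:empty,W:wait | queues: N=1 E=1 S=0 W=3
Step 3 [NS]: N:car4-GO,E:wait,S:empty,W:wait | queues: N=0 E=1 S=0 W=3
Step 4 [EW]: N:wait,E:car6-GO,S:wait,W:car3-GO | queues: N=0 E=0 S=0 W=2
Step 5 [EW]: N:wait,E:empty,S:wait,W:car5-GO | queues: N=0 E=0 S=0 W=1
Step 6 [NS]: N:empty,E:wait,S:empty,W:wait | queues: N=0 E=0 S=0 W=1
Cars crossed by step 6: 6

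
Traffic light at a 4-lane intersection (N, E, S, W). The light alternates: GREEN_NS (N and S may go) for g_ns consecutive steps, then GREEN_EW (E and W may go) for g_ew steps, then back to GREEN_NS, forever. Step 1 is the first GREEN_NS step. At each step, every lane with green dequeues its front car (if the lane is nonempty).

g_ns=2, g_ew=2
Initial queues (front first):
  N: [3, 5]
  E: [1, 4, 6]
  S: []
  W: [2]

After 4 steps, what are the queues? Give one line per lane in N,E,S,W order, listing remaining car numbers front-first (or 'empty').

Step 1 [NS]: N:car3-GO,E:wait,S:empty,W:wait | queues: N=1 E=3 S=0 W=1
Step 2 [NS]: N:car5-GO,E:wait,S:empty,W:wait | queues: N=0 E=3 S=0 W=1
Step 3 [EW]: N:wait,E:car1-GO,S:wait,W:car2-GO | queues: N=0 E=2 S=0 W=0
Step 4 [EW]: N:wait,E:car4-GO,S:wait,W:empty | queues: N=0 E=1 S=0 W=0

N: empty
E: 6
S: empty
W: empty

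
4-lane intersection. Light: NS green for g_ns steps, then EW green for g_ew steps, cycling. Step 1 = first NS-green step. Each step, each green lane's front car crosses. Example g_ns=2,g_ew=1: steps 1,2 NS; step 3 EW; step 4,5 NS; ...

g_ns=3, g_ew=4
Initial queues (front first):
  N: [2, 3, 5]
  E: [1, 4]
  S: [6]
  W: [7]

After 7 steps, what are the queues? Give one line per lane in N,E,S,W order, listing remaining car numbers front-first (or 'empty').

Step 1 [NS]: N:car2-GO,E:wait,S:car6-GO,W:wait | queues: N=2 E=2 S=0 W=1
Step 2 [NS]: N:car3-GO,E:wait,S:empty,W:wait | queues: N=1 E=2 S=0 W=1
Step 3 [NS]: N:car5-GO,E:wait,S:empty,W:wait | queues: N=0 E=2 S=0 W=1
Step 4 [EW]: N:wait,E:car1-GO,S:wait,W:car7-GO | queues: N=0 E=1 S=0 W=0
Step 5 [EW]: N:wait,E:car4-GO,S:wait,W:empty | queues: N=0 E=0 S=0 W=0

N: empty
E: empty
S: empty
W: empty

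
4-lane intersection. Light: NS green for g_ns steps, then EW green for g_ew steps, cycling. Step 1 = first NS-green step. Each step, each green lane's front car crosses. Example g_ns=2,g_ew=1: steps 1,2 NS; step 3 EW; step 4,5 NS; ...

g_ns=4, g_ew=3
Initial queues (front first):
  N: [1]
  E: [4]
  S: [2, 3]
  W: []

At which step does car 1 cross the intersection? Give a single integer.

Step 1 [NS]: N:car1-GO,E:wait,S:car2-GO,W:wait | queues: N=0 E=1 S=1 W=0
Step 2 [NS]: N:empty,E:wait,S:car3-GO,W:wait | queues: N=0 E=1 S=0 W=0
Step 3 [NS]: N:empty,E:wait,S:empty,W:wait | queues: N=0 E=1 S=0 W=0
Step 4 [NS]: N:empty,E:wait,S:empty,W:wait | queues: N=0 E=1 S=0 W=0
Step 5 [EW]: N:wait,E:car4-GO,S:wait,W:empty | queues: N=0 E=0 S=0 W=0
Car 1 crosses at step 1

1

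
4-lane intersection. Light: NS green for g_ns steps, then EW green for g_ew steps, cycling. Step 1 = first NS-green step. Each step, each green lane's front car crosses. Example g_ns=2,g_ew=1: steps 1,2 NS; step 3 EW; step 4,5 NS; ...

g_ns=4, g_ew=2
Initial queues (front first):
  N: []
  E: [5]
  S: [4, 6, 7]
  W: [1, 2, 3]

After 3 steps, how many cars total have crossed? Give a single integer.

Step 1 [NS]: N:empty,E:wait,S:car4-GO,W:wait | queues: N=0 E=1 S=2 W=3
Step 2 [NS]: N:empty,E:wait,S:car6-GO,W:wait | queues: N=0 E=1 S=1 W=3
Step 3 [NS]: N:empty,E:wait,S:car7-GO,W:wait | queues: N=0 E=1 S=0 W=3
Cars crossed by step 3: 3

Answer: 3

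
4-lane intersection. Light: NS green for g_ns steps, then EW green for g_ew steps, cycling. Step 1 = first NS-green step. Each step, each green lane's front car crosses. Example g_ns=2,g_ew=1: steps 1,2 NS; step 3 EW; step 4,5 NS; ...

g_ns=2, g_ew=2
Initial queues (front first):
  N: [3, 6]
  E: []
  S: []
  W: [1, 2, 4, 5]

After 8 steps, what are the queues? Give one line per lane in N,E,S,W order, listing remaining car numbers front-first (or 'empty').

Step 1 [NS]: N:car3-GO,E:wait,S:empty,W:wait | queues: N=1 E=0 S=0 W=4
Step 2 [NS]: N:car6-GO,E:wait,S:empty,W:wait | queues: N=0 E=0 S=0 W=4
Step 3 [EW]: N:wait,E:empty,S:wait,W:car1-GO | queues: N=0 E=0 S=0 W=3
Step 4 [EW]: N:wait,E:empty,S:wait,W:car2-GO | queues: N=0 E=0 S=0 W=2
Step 5 [NS]: N:empty,E:wait,S:empty,W:wait | queues: N=0 E=0 S=0 W=2
Step 6 [NS]: N:empty,E:wait,S:empty,W:wait | queues: N=0 E=0 S=0 W=2
Step 7 [EW]: N:wait,E:empty,S:wait,W:car4-GO | queues: N=0 E=0 S=0 W=1
Step 8 [EW]: N:wait,E:empty,S:wait,W:car5-GO | queues: N=0 E=0 S=0 W=0

N: empty
E: empty
S: empty
W: empty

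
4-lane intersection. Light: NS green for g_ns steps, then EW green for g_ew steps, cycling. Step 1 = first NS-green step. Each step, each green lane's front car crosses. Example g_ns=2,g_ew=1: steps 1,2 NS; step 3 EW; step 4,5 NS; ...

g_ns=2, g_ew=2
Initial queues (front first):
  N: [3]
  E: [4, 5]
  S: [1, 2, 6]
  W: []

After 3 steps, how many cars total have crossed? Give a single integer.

Answer: 4

Derivation:
Step 1 [NS]: N:car3-GO,E:wait,S:car1-GO,W:wait | queues: N=0 E=2 S=2 W=0
Step 2 [NS]: N:empty,E:wait,S:car2-GO,W:wait | queues: N=0 E=2 S=1 W=0
Step 3 [EW]: N:wait,E:car4-GO,S:wait,W:empty | queues: N=0 E=1 S=1 W=0
Cars crossed by step 3: 4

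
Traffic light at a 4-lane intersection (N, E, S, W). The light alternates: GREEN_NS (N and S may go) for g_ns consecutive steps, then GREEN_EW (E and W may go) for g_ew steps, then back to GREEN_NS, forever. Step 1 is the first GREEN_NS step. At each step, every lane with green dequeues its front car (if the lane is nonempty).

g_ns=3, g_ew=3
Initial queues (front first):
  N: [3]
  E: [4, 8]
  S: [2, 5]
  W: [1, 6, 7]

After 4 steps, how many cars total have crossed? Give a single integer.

Step 1 [NS]: N:car3-GO,E:wait,S:car2-GO,W:wait | queues: N=0 E=2 S=1 W=3
Step 2 [NS]: N:empty,E:wait,S:car5-GO,W:wait | queues: N=0 E=2 S=0 W=3
Step 3 [NS]: N:empty,E:wait,S:empty,W:wait | queues: N=0 E=2 S=0 W=3
Step 4 [EW]: N:wait,E:car4-GO,S:wait,W:car1-GO | queues: N=0 E=1 S=0 W=2
Cars crossed by step 4: 5

Answer: 5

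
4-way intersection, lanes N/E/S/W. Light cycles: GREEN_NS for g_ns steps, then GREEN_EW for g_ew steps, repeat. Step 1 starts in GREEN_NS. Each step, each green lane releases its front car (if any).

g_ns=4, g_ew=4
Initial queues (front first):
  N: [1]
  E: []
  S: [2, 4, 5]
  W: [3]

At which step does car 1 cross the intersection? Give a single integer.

Step 1 [NS]: N:car1-GO,E:wait,S:car2-GO,W:wait | queues: N=0 E=0 S=2 W=1
Step 2 [NS]: N:empty,E:wait,S:car4-GO,W:wait | queues: N=0 E=0 S=1 W=1
Step 3 [NS]: N:empty,E:wait,S:car5-GO,W:wait | queues: N=0 E=0 S=0 W=1
Step 4 [NS]: N:empty,E:wait,S:empty,W:wait | queues: N=0 E=0 S=0 W=1
Step 5 [EW]: N:wait,E:empty,S:wait,W:car3-GO | queues: N=0 E=0 S=0 W=0
Car 1 crosses at step 1

1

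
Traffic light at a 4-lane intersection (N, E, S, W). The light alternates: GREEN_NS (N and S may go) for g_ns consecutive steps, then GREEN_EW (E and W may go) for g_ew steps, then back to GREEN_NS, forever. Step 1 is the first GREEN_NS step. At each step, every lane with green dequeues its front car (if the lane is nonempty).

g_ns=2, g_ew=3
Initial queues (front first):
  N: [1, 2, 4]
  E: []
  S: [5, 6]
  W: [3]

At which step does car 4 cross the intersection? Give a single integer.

Step 1 [NS]: N:car1-GO,E:wait,S:car5-GO,W:wait | queues: N=2 E=0 S=1 W=1
Step 2 [NS]: N:car2-GO,E:wait,S:car6-GO,W:wait | queues: N=1 E=0 S=0 W=1
Step 3 [EW]: N:wait,E:empty,S:wait,W:car3-GO | queues: N=1 E=0 S=0 W=0
Step 4 [EW]: N:wait,E:empty,S:wait,W:empty | queues: N=1 E=0 S=0 W=0
Step 5 [EW]: N:wait,E:empty,S:wait,W:empty | queues: N=1 E=0 S=0 W=0
Step 6 [NS]: N:car4-GO,E:wait,S:empty,W:wait | queues: N=0 E=0 S=0 W=0
Car 4 crosses at step 6

6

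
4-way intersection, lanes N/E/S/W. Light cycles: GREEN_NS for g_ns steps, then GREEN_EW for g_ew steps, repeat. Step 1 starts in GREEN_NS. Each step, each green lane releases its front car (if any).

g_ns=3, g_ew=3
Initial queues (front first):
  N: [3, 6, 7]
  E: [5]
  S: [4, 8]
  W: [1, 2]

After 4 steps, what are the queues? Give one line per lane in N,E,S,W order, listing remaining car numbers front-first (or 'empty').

Step 1 [NS]: N:car3-GO,E:wait,S:car4-GO,W:wait | queues: N=2 E=1 S=1 W=2
Step 2 [NS]: N:car6-GO,E:wait,S:car8-GO,W:wait | queues: N=1 E=1 S=0 W=2
Step 3 [NS]: N:car7-GO,E:wait,S:empty,W:wait | queues: N=0 E=1 S=0 W=2
Step 4 [EW]: N:wait,E:car5-GO,S:wait,W:car1-GO | queues: N=0 E=0 S=0 W=1

N: empty
E: empty
S: empty
W: 2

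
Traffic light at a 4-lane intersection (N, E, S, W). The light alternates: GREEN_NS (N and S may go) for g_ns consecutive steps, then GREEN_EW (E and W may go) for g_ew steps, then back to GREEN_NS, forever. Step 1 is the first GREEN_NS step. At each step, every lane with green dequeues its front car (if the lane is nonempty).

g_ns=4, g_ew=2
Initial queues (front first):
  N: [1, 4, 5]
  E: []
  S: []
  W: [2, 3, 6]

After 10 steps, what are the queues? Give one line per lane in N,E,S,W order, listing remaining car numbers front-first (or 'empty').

Step 1 [NS]: N:car1-GO,E:wait,S:empty,W:wait | queues: N=2 E=0 S=0 W=3
Step 2 [NS]: N:car4-GO,E:wait,S:empty,W:wait | queues: N=1 E=0 S=0 W=3
Step 3 [NS]: N:car5-GO,E:wait,S:empty,W:wait | queues: N=0 E=0 S=0 W=3
Step 4 [NS]: N:empty,E:wait,S:empty,W:wait | queues: N=0 E=0 S=0 W=3
Step 5 [EW]: N:wait,E:empty,S:wait,W:car2-GO | queues: N=0 E=0 S=0 W=2
Step 6 [EW]: N:wait,E:empty,S:wait,W:car3-GO | queues: N=0 E=0 S=0 W=1
Step 7 [NS]: N:empty,E:wait,S:empty,W:wait | queues: N=0 E=0 S=0 W=1
Step 8 [NS]: N:empty,E:wait,S:empty,W:wait | queues: N=0 E=0 S=0 W=1
Step 9 [NS]: N:empty,E:wait,S:empty,W:wait | queues: N=0 E=0 S=0 W=1
Step 10 [NS]: N:empty,E:wait,S:empty,W:wait | queues: N=0 E=0 S=0 W=1

N: empty
E: empty
S: empty
W: 6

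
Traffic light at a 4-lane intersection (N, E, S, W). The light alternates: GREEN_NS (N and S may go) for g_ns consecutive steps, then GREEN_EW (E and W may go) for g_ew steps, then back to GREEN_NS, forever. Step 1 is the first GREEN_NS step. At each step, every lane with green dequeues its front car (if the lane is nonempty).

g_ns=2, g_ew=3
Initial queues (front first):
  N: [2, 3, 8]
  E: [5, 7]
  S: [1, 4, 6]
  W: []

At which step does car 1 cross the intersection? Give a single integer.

Step 1 [NS]: N:car2-GO,E:wait,S:car1-GO,W:wait | queues: N=2 E=2 S=2 W=0
Step 2 [NS]: N:car3-GO,E:wait,S:car4-GO,W:wait | queues: N=1 E=2 S=1 W=0
Step 3 [EW]: N:wait,E:car5-GO,S:wait,W:empty | queues: N=1 E=1 S=1 W=0
Step 4 [EW]: N:wait,E:car7-GO,S:wait,W:empty | queues: N=1 E=0 S=1 W=0
Step 5 [EW]: N:wait,E:empty,S:wait,W:empty | queues: N=1 E=0 S=1 W=0
Step 6 [NS]: N:car8-GO,E:wait,S:car6-GO,W:wait | queues: N=0 E=0 S=0 W=0
Car 1 crosses at step 1

1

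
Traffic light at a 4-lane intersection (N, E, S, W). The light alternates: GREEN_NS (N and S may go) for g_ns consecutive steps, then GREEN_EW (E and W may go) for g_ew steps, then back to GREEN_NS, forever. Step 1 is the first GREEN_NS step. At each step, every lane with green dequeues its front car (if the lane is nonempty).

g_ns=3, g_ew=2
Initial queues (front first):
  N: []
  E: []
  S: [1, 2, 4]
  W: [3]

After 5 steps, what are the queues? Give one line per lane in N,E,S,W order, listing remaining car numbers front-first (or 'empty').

Step 1 [NS]: N:empty,E:wait,S:car1-GO,W:wait | queues: N=0 E=0 S=2 W=1
Step 2 [NS]: N:empty,E:wait,S:car2-GO,W:wait | queues: N=0 E=0 S=1 W=1
Step 3 [NS]: N:empty,E:wait,S:car4-GO,W:wait | queues: N=0 E=0 S=0 W=1
Step 4 [EW]: N:wait,E:empty,S:wait,W:car3-GO | queues: N=0 E=0 S=0 W=0

N: empty
E: empty
S: empty
W: empty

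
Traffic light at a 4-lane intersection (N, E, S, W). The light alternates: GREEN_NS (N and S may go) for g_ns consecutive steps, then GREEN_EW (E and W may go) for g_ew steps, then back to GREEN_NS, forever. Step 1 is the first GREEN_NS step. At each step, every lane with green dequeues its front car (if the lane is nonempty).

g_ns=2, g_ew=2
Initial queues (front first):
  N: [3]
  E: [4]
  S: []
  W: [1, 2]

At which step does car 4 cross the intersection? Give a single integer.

Step 1 [NS]: N:car3-GO,E:wait,S:empty,W:wait | queues: N=0 E=1 S=0 W=2
Step 2 [NS]: N:empty,E:wait,S:empty,W:wait | queues: N=0 E=1 S=0 W=2
Step 3 [EW]: N:wait,E:car4-GO,S:wait,W:car1-GO | queues: N=0 E=0 S=0 W=1
Step 4 [EW]: N:wait,E:empty,S:wait,W:car2-GO | queues: N=0 E=0 S=0 W=0
Car 4 crosses at step 3

3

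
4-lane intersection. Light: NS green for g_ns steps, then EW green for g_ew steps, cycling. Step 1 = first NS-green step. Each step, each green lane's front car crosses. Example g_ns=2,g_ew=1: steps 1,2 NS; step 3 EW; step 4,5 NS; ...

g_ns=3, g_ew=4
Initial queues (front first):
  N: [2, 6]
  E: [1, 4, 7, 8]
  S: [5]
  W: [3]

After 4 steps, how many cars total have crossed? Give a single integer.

Step 1 [NS]: N:car2-GO,E:wait,S:car5-GO,W:wait | queues: N=1 E=4 S=0 W=1
Step 2 [NS]: N:car6-GO,E:wait,S:empty,W:wait | queues: N=0 E=4 S=0 W=1
Step 3 [NS]: N:empty,E:wait,S:empty,W:wait | queues: N=0 E=4 S=0 W=1
Step 4 [EW]: N:wait,E:car1-GO,S:wait,W:car3-GO | queues: N=0 E=3 S=0 W=0
Cars crossed by step 4: 5

Answer: 5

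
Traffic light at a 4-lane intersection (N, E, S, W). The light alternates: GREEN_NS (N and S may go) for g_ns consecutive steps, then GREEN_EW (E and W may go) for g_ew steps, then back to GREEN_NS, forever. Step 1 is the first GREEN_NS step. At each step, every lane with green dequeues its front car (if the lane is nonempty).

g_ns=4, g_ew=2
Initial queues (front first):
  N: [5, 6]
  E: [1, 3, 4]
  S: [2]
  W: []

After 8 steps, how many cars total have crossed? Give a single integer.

Answer: 5

Derivation:
Step 1 [NS]: N:car5-GO,E:wait,S:car2-GO,W:wait | queues: N=1 E=3 S=0 W=0
Step 2 [NS]: N:car6-GO,E:wait,S:empty,W:wait | queues: N=0 E=3 S=0 W=0
Step 3 [NS]: N:empty,E:wait,S:empty,W:wait | queues: N=0 E=3 S=0 W=0
Step 4 [NS]: N:empty,E:wait,S:empty,W:wait | queues: N=0 E=3 S=0 W=0
Step 5 [EW]: N:wait,E:car1-GO,S:wait,W:empty | queues: N=0 E=2 S=0 W=0
Step 6 [EW]: N:wait,E:car3-GO,S:wait,W:empty | queues: N=0 E=1 S=0 W=0
Step 7 [NS]: N:empty,E:wait,S:empty,W:wait | queues: N=0 E=1 S=0 W=0
Step 8 [NS]: N:empty,E:wait,S:empty,W:wait | queues: N=0 E=1 S=0 W=0
Cars crossed by step 8: 5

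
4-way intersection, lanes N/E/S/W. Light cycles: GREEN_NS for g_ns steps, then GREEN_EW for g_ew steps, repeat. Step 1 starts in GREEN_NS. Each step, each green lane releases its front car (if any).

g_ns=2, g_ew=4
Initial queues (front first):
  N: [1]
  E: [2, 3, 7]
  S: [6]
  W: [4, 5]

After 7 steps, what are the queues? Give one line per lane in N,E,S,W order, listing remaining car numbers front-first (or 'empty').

Step 1 [NS]: N:car1-GO,E:wait,S:car6-GO,W:wait | queues: N=0 E=3 S=0 W=2
Step 2 [NS]: N:empty,E:wait,S:empty,W:wait | queues: N=0 E=3 S=0 W=2
Step 3 [EW]: N:wait,E:car2-GO,S:wait,W:car4-GO | queues: N=0 E=2 S=0 W=1
Step 4 [EW]: N:wait,E:car3-GO,S:wait,W:car5-GO | queues: N=0 E=1 S=0 W=0
Step 5 [EW]: N:wait,E:car7-GO,S:wait,W:empty | queues: N=0 E=0 S=0 W=0

N: empty
E: empty
S: empty
W: empty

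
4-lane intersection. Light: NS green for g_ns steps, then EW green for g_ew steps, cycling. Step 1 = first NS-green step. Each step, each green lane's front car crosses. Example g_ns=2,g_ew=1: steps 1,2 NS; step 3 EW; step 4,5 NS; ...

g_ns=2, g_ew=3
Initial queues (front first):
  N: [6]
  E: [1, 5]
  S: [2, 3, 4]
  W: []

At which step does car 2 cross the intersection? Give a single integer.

Step 1 [NS]: N:car6-GO,E:wait,S:car2-GO,W:wait | queues: N=0 E=2 S=2 W=0
Step 2 [NS]: N:empty,E:wait,S:car3-GO,W:wait | queues: N=0 E=2 S=1 W=0
Step 3 [EW]: N:wait,E:car1-GO,S:wait,W:empty | queues: N=0 E=1 S=1 W=0
Step 4 [EW]: N:wait,E:car5-GO,S:wait,W:empty | queues: N=0 E=0 S=1 W=0
Step 5 [EW]: N:wait,E:empty,S:wait,W:empty | queues: N=0 E=0 S=1 W=0
Step 6 [NS]: N:empty,E:wait,S:car4-GO,W:wait | queues: N=0 E=0 S=0 W=0
Car 2 crosses at step 1

1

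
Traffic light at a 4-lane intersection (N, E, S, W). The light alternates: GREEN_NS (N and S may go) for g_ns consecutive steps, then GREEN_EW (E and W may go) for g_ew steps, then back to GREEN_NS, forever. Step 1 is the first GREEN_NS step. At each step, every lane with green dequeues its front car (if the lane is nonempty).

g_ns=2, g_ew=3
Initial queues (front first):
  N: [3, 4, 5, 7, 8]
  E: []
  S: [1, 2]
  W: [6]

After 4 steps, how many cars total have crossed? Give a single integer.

Step 1 [NS]: N:car3-GO,E:wait,S:car1-GO,W:wait | queues: N=4 E=0 S=1 W=1
Step 2 [NS]: N:car4-GO,E:wait,S:car2-GO,W:wait | queues: N=3 E=0 S=0 W=1
Step 3 [EW]: N:wait,E:empty,S:wait,W:car6-GO | queues: N=3 E=0 S=0 W=0
Step 4 [EW]: N:wait,E:empty,S:wait,W:empty | queues: N=3 E=0 S=0 W=0
Cars crossed by step 4: 5

Answer: 5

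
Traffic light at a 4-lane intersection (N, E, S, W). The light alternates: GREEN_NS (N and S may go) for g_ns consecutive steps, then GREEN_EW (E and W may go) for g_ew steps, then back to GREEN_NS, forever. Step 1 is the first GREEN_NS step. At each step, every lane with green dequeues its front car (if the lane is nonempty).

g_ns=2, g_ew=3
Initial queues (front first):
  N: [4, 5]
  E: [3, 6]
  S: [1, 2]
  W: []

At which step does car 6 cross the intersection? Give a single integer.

Step 1 [NS]: N:car4-GO,E:wait,S:car1-GO,W:wait | queues: N=1 E=2 S=1 W=0
Step 2 [NS]: N:car5-GO,E:wait,S:car2-GO,W:wait | queues: N=0 E=2 S=0 W=0
Step 3 [EW]: N:wait,E:car3-GO,S:wait,W:empty | queues: N=0 E=1 S=0 W=0
Step 4 [EW]: N:wait,E:car6-GO,S:wait,W:empty | queues: N=0 E=0 S=0 W=0
Car 6 crosses at step 4

4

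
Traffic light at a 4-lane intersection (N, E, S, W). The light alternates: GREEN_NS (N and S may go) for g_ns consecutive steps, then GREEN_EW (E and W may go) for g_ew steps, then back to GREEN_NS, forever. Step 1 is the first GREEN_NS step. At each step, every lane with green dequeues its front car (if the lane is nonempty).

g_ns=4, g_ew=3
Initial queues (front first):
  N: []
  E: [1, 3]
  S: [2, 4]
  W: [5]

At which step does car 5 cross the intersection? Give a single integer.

Step 1 [NS]: N:empty,E:wait,S:car2-GO,W:wait | queues: N=0 E=2 S=1 W=1
Step 2 [NS]: N:empty,E:wait,S:car4-GO,W:wait | queues: N=0 E=2 S=0 W=1
Step 3 [NS]: N:empty,E:wait,S:empty,W:wait | queues: N=0 E=2 S=0 W=1
Step 4 [NS]: N:empty,E:wait,S:empty,W:wait | queues: N=0 E=2 S=0 W=1
Step 5 [EW]: N:wait,E:car1-GO,S:wait,W:car5-GO | queues: N=0 E=1 S=0 W=0
Step 6 [EW]: N:wait,E:car3-GO,S:wait,W:empty | queues: N=0 E=0 S=0 W=0
Car 5 crosses at step 5

5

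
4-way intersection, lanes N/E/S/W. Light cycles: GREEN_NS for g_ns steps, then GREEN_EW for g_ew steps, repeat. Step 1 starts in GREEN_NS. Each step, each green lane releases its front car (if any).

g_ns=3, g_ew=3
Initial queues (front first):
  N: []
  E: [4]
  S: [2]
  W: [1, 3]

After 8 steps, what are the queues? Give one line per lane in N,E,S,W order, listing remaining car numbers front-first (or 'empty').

Step 1 [NS]: N:empty,E:wait,S:car2-GO,W:wait | queues: N=0 E=1 S=0 W=2
Step 2 [NS]: N:empty,E:wait,S:empty,W:wait | queues: N=0 E=1 S=0 W=2
Step 3 [NS]: N:empty,E:wait,S:empty,W:wait | queues: N=0 E=1 S=0 W=2
Step 4 [EW]: N:wait,E:car4-GO,S:wait,W:car1-GO | queues: N=0 E=0 S=0 W=1
Step 5 [EW]: N:wait,E:empty,S:wait,W:car3-GO | queues: N=0 E=0 S=0 W=0

N: empty
E: empty
S: empty
W: empty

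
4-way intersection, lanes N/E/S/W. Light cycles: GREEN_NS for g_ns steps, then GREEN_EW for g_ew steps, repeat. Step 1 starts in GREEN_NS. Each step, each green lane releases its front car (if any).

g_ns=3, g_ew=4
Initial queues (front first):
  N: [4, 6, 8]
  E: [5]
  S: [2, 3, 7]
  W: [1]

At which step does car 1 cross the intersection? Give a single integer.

Step 1 [NS]: N:car4-GO,E:wait,S:car2-GO,W:wait | queues: N=2 E=1 S=2 W=1
Step 2 [NS]: N:car6-GO,E:wait,S:car3-GO,W:wait | queues: N=1 E=1 S=1 W=1
Step 3 [NS]: N:car8-GO,E:wait,S:car7-GO,W:wait | queues: N=0 E=1 S=0 W=1
Step 4 [EW]: N:wait,E:car5-GO,S:wait,W:car1-GO | queues: N=0 E=0 S=0 W=0
Car 1 crosses at step 4

4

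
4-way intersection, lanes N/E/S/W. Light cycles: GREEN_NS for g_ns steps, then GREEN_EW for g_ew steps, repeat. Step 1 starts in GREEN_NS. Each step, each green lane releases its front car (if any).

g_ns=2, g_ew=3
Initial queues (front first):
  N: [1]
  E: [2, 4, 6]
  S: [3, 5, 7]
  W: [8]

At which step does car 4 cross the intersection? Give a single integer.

Step 1 [NS]: N:car1-GO,E:wait,S:car3-GO,W:wait | queues: N=0 E=3 S=2 W=1
Step 2 [NS]: N:empty,E:wait,S:car5-GO,W:wait | queues: N=0 E=3 S=1 W=1
Step 3 [EW]: N:wait,E:car2-GO,S:wait,W:car8-GO | queues: N=0 E=2 S=1 W=0
Step 4 [EW]: N:wait,E:car4-GO,S:wait,W:empty | queues: N=0 E=1 S=1 W=0
Step 5 [EW]: N:wait,E:car6-GO,S:wait,W:empty | queues: N=0 E=0 S=1 W=0
Step 6 [NS]: N:empty,E:wait,S:car7-GO,W:wait | queues: N=0 E=0 S=0 W=0
Car 4 crosses at step 4

4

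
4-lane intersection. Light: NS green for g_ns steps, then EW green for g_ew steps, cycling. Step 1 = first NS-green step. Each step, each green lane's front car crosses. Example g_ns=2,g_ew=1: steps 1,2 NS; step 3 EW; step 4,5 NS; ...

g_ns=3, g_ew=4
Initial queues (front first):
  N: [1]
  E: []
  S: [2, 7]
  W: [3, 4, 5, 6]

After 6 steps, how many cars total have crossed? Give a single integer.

Answer: 6

Derivation:
Step 1 [NS]: N:car1-GO,E:wait,S:car2-GO,W:wait | queues: N=0 E=0 S=1 W=4
Step 2 [NS]: N:empty,E:wait,S:car7-GO,W:wait | queues: N=0 E=0 S=0 W=4
Step 3 [NS]: N:empty,E:wait,S:empty,W:wait | queues: N=0 E=0 S=0 W=4
Step 4 [EW]: N:wait,E:empty,S:wait,W:car3-GO | queues: N=0 E=0 S=0 W=3
Step 5 [EW]: N:wait,E:empty,S:wait,W:car4-GO | queues: N=0 E=0 S=0 W=2
Step 6 [EW]: N:wait,E:empty,S:wait,W:car5-GO | queues: N=0 E=0 S=0 W=1
Cars crossed by step 6: 6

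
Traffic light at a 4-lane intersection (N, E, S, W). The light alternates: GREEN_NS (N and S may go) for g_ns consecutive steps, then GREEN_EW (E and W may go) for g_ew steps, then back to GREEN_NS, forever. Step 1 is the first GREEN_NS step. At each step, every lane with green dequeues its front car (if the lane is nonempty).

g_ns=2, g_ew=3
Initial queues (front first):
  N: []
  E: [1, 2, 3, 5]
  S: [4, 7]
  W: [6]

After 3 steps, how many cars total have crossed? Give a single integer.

Answer: 4

Derivation:
Step 1 [NS]: N:empty,E:wait,S:car4-GO,W:wait | queues: N=0 E=4 S=1 W=1
Step 2 [NS]: N:empty,E:wait,S:car7-GO,W:wait | queues: N=0 E=4 S=0 W=1
Step 3 [EW]: N:wait,E:car1-GO,S:wait,W:car6-GO | queues: N=0 E=3 S=0 W=0
Cars crossed by step 3: 4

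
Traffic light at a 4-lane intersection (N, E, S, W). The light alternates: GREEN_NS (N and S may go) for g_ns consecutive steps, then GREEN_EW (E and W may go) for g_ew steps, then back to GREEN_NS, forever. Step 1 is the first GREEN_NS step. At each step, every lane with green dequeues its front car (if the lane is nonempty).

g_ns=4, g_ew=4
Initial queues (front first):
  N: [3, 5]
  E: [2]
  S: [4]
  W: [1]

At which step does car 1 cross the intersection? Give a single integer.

Step 1 [NS]: N:car3-GO,E:wait,S:car4-GO,W:wait | queues: N=1 E=1 S=0 W=1
Step 2 [NS]: N:car5-GO,E:wait,S:empty,W:wait | queues: N=0 E=1 S=0 W=1
Step 3 [NS]: N:empty,E:wait,S:empty,W:wait | queues: N=0 E=1 S=0 W=1
Step 4 [NS]: N:empty,E:wait,S:empty,W:wait | queues: N=0 E=1 S=0 W=1
Step 5 [EW]: N:wait,E:car2-GO,S:wait,W:car1-GO | queues: N=0 E=0 S=0 W=0
Car 1 crosses at step 5

5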